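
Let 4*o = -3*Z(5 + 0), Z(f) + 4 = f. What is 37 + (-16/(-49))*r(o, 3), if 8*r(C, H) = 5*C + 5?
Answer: 3631/98 ≈ 37.051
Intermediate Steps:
Z(f) = -4 + f
o = -3/4 (o = (-3*(-4 + (5 + 0)))/4 = (-3*(-4 + 5))/4 = (-3*1)/4 = (1/4)*(-3) = -3/4 ≈ -0.75000)
r(C, H) = 5/8 + 5*C/8 (r(C, H) = (5*C + 5)/8 = (5 + 5*C)/8 = 5/8 + 5*C/8)
37 + (-16/(-49))*r(o, 3) = 37 + (-16/(-49))*(5/8 + (5/8)*(-3/4)) = 37 + (-16*(-1/49))*(5/8 - 15/32) = 37 + (16/49)*(5/32) = 37 + 5/98 = 3631/98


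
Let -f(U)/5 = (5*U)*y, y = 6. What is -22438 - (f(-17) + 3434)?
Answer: -28422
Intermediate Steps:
f(U) = -150*U (f(U) = -5*5*U*6 = -150*U)
-22438 - (f(-17) + 3434) = -22438 - (-150*(-17) + 3434) = -22438 - (2550 + 3434) = -22438 - 1*5984 = -22438 - 5984 = -28422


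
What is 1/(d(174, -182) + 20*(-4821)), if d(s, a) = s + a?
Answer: -1/96428 ≈ -1.0370e-5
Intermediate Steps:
d(s, a) = a + s
1/(d(174, -182) + 20*(-4821)) = 1/((-182 + 174) + 20*(-4821)) = 1/(-8 - 96420) = 1/(-96428) = -1/96428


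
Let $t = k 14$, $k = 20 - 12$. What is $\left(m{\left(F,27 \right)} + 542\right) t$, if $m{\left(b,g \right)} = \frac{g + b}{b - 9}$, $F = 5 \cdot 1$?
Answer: $59808$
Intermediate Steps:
$F = 5$
$m{\left(b,g \right)} = \frac{b + g}{-9 + b}$
$k = 8$ ($k = 20 - 12 = 8$)
$t = 112$ ($t = 8 \cdot 14 = 112$)
$\left(m{\left(F,27 \right)} + 542\right) t = \left(\frac{5 + 27}{-9 + 5} + 542\right) 112 = \left(\frac{1}{-4} \cdot 32 + 542\right) 112 = \left(\left(- \frac{1}{4}\right) 32 + 542\right) 112 = \left(-8 + 542\right) 112 = 534 \cdot 112 = 59808$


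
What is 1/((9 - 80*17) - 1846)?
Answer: -1/3197 ≈ -0.00031279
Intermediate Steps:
1/((9 - 80*17) - 1846) = 1/((9 - 1360) - 1846) = 1/(-1351 - 1846) = 1/(-3197) = -1/3197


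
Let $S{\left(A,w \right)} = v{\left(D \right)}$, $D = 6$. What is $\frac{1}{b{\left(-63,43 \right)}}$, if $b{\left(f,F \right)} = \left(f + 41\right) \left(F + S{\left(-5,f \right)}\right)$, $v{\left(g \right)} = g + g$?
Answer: $- \frac{1}{1210} \approx -0.00082645$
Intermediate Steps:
$v{\left(g \right)} = 2 g$
$S{\left(A,w \right)} = 12$ ($S{\left(A,w \right)} = 2 \cdot 6 = 12$)
$b{\left(f,F \right)} = \left(12 + F\right) \left(41 + f\right)$ ($b{\left(f,F \right)} = \left(f + 41\right) \left(F + 12\right) = \left(41 + f\right) \left(12 + F\right) = \left(12 + F\right) \left(41 + f\right)$)
$\frac{1}{b{\left(-63,43 \right)}} = \frac{1}{492 + 12 \left(-63\right) + 41 \cdot 43 + 43 \left(-63\right)} = \frac{1}{492 - 756 + 1763 - 2709} = \frac{1}{-1210} = - \frac{1}{1210}$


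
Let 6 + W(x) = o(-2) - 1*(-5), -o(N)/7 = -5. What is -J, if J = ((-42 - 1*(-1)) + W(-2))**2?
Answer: -49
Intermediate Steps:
o(N) = 35 (o(N) = -7*(-5) = 35)
W(x) = 34 (W(x) = -6 + (35 - 1*(-5)) = -6 + (35 + 5) = -6 + 40 = 34)
J = 49 (J = ((-42 - 1*(-1)) + 34)**2 = ((-42 + 1) + 34)**2 = (-41 + 34)**2 = (-7)**2 = 49)
-J = -1*49 = -49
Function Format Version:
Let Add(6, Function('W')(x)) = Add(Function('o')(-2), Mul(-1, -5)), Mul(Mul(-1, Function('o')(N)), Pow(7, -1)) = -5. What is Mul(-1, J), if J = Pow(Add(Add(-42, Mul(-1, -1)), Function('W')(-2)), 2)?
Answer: -49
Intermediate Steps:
Function('o')(N) = 35 (Function('o')(N) = Mul(-7, -5) = 35)
Function('W')(x) = 34 (Function('W')(x) = Add(-6, Add(35, Mul(-1, -5))) = Add(-6, Add(35, 5)) = Add(-6, 40) = 34)
J = 49 (J = Pow(Add(Add(-42, Mul(-1, -1)), 34), 2) = Pow(Add(Add(-42, 1), 34), 2) = Pow(Add(-41, 34), 2) = Pow(-7, 2) = 49)
Mul(-1, J) = Mul(-1, 49) = -49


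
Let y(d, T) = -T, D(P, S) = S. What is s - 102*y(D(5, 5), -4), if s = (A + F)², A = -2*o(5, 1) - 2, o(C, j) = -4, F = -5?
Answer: -407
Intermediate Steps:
A = 6 (A = -2*(-4) - 2 = 8 - 2 = 6)
s = 1 (s = (6 - 5)² = 1² = 1)
s - 102*y(D(5, 5), -4) = 1 - (-102)*(-4) = 1 - 102*4 = 1 - 408 = -407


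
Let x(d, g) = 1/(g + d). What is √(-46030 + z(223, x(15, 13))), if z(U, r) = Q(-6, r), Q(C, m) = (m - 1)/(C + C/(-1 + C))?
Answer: I*√736477/4 ≈ 214.55*I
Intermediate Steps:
x(d, g) = 1/(d + g)
Q(C, m) = (-1 + m)/(C + C/(-1 + C))
z(U, r) = 7/36 - 7*r/36 (z(U, r) = (1 - r - 6*(-1 + r))/(-6)² = (1 - r + (6 - 6*r))/36 = (7 - 7*r)/36 = 7/36 - 7*r/36)
√(-46030 + z(223, x(15, 13))) = √(-46030 + (7/36 - 7/(36*(15 + 13)))) = √(-46030 + (7/36 - 7/36/28)) = √(-46030 + (7/36 - 7/36*1/28)) = √(-46030 + (7/36 - 1/144)) = √(-46030 + 3/16) = √(-736477/16) = I*√736477/4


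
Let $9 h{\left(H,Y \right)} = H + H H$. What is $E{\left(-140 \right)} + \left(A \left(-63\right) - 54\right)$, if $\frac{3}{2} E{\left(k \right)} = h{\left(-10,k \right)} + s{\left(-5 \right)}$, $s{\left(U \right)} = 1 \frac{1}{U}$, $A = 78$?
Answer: $- \frac{74422}{15} \approx -4961.5$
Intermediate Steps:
$h{\left(H,Y \right)} = \frac{H}{9} + \frac{H^{2}}{9}$ ($h{\left(H,Y \right)} = \frac{H + H H}{9} = \frac{H + H^{2}}{9} = \frac{H}{9} + \frac{H^{2}}{9}$)
$s{\left(U \right)} = \frac{1}{U}$
$E{\left(k \right)} = \frac{98}{15}$ ($E{\left(k \right)} = \frac{2 \left(\frac{1}{9} \left(-10\right) \left(1 - 10\right) + \frac{1}{-5}\right)}{3} = \frac{2 \left(\frac{1}{9} \left(-10\right) \left(-9\right) - \frac{1}{5}\right)}{3} = \frac{2 \left(10 - \frac{1}{5}\right)}{3} = \frac{2}{3} \cdot \frac{49}{5} = \frac{98}{15}$)
$E{\left(-140 \right)} + \left(A \left(-63\right) - 54\right) = \frac{98}{15} + \left(78 \left(-63\right) - 54\right) = \frac{98}{15} - 4968 = - \frac{74422}{15}$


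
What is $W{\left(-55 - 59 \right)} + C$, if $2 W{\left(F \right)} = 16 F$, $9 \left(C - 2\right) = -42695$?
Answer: $- \frac{50885}{9} \approx -5653.9$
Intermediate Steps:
$C = - \frac{42677}{9}$ ($C = 2 + \frac{1}{9} \left(-42695\right) = 2 - \frac{42695}{9} = - \frac{42677}{9} \approx -4741.9$)
$W{\left(F \right)} = 8 F$ ($W{\left(F \right)} = \frac{16 F}{2} = 8 F$)
$W{\left(-55 - 59 \right)} + C = 8 \left(-55 - 59\right) - \frac{42677}{9} = 8 \left(-114\right) - \frac{42677}{9} = -912 - \frac{42677}{9} = - \frac{50885}{9}$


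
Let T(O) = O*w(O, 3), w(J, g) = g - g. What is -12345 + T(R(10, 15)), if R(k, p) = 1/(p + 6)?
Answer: -12345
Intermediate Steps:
R(k, p) = 1/(6 + p)
w(J, g) = 0
T(O) = 0 (T(O) = O*0 = 0)
-12345 + T(R(10, 15)) = -12345 + 0 = -12345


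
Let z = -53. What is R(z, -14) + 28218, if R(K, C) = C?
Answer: 28204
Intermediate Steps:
R(z, -14) + 28218 = -14 + 28218 = 28204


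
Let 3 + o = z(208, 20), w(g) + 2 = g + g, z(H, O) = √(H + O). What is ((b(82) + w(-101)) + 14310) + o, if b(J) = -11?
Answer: 14092 + 2*√57 ≈ 14107.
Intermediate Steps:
w(g) = -2 + 2*g (w(g) = -2 + (g + g) = -2 + 2*g)
o = -3 + 2*√57 (o = -3 + √(208 + 20) = -3 + √228 = -3 + 2*√57 ≈ 12.100)
((b(82) + w(-101)) + 14310) + o = ((-11 + (-2 + 2*(-101))) + 14310) + (-3 + 2*√57) = ((-11 + (-2 - 202)) + 14310) + (-3 + 2*√57) = ((-11 - 204) + 14310) + (-3 + 2*√57) = (-215 + 14310) + (-3 + 2*√57) = 14095 + (-3 + 2*√57) = 14092 + 2*√57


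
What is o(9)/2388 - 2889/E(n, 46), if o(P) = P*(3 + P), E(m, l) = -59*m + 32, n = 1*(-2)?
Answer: -191187/9950 ≈ -19.215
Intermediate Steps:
n = -2
E(m, l) = 32 - 59*m
o(9)/2388 - 2889/E(n, 46) = (9*(3 + 9))/2388 - 2889/(32 - 59*(-2)) = (9*12)*(1/2388) - 2889/(32 + 118) = 108*(1/2388) - 2889/150 = 9/199 - 2889*1/150 = 9/199 - 963/50 = -191187/9950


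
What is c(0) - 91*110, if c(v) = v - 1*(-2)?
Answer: -10008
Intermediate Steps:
c(v) = 2 + v (c(v) = v + 2 = 2 + v)
c(0) - 91*110 = (2 + 0) - 91*110 = 2 - 10010 = -10008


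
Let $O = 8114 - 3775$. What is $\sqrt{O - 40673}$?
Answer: $i \sqrt{36334} \approx 190.61 i$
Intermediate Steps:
$O = 4339$ ($O = 8114 - 3775 = 4339$)
$\sqrt{O - 40673} = \sqrt{4339 - 40673} = \sqrt{-36334} = i \sqrt{36334}$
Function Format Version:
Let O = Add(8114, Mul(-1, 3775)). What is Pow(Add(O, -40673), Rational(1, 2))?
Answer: Mul(I, Pow(36334, Rational(1, 2))) ≈ Mul(190.61, I)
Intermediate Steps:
O = 4339 (O = Add(8114, -3775) = 4339)
Pow(Add(O, -40673), Rational(1, 2)) = Pow(Add(4339, -40673), Rational(1, 2)) = Pow(-36334, Rational(1, 2)) = Mul(I, Pow(36334, Rational(1, 2)))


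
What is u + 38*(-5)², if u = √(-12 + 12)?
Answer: 950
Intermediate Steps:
u = 0 (u = √0 = 0)
u + 38*(-5)² = 0 + 38*(-5)² = 0 + 38*25 = 0 + 950 = 950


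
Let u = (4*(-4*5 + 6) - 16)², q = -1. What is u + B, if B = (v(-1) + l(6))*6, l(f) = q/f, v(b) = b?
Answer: 5177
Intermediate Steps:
l(f) = -1/f
B = -7 (B = (-1 - 1/6)*6 = (-1 - 1*⅙)*6 = (-1 - ⅙)*6 = -7/6*6 = -7)
u = 5184 (u = (4*(-20 + 6) - 16)² = (4*(-14) - 16)² = (-56 - 16)² = (-72)² = 5184)
u + B = 5184 - 7 = 5177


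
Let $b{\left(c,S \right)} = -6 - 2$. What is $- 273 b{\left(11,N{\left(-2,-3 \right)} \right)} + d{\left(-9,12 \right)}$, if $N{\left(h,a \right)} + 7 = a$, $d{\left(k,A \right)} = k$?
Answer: $2175$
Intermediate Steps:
$N{\left(h,a \right)} = -7 + a$
$b{\left(c,S \right)} = -8$ ($b{\left(c,S \right)} = -6 - 2 = -8$)
$- 273 b{\left(11,N{\left(-2,-3 \right)} \right)} + d{\left(-9,12 \right)} = \left(-273\right) \left(-8\right) - 9 = 2184 - 9 = 2175$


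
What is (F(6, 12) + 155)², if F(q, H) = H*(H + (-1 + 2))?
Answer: 96721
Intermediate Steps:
F(q, H) = H*(1 + H) (F(q, H) = H*(H + 1) = H*(1 + H))
(F(6, 12) + 155)² = (12*(1 + 12) + 155)² = (12*13 + 155)² = (156 + 155)² = 311² = 96721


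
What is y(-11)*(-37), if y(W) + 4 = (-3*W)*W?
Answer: 13579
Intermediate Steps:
y(W) = -4 - 3*W² (y(W) = -4 + (-3*W)*W = -4 - 3*W²)
y(-11)*(-37) = (-4 - 3*(-11)²)*(-37) = (-4 - 3*121)*(-37) = (-4 - 363)*(-37) = -367*(-37) = 13579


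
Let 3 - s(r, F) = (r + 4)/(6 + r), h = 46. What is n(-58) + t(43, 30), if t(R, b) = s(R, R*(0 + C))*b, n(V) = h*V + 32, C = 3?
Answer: -126164/49 ≈ -2574.8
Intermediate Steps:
s(r, F) = 3 - (4 + r)/(6 + r) (s(r, F) = 3 - (r + 4)/(6 + r) = 3 - (4 + r)/(6 + r))
n(V) = 32 + 46*V (n(V) = 46*V + 32 = 32 + 46*V)
t(R, b) = 2*b*(7 + R)/(6 + R) (t(R, b) = (2*(7 + R)/(6 + R))*b = 2*b*(7 + R)/(6 + R))
n(-58) + t(43, 30) = (32 + 46*(-58)) + 2*30*(7 + 43)/(6 + 43) = (32 - 2668) + 2*30*50/49 = -2636 + 2*30*(1/49)*50 = -2636 + 3000/49 = -126164/49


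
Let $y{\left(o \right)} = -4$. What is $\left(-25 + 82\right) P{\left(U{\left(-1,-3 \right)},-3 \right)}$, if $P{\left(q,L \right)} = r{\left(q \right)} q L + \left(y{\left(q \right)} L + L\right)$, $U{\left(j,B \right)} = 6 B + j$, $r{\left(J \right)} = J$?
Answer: $-61218$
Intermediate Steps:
$U{\left(j,B \right)} = j + 6 B$
$P{\left(q,L \right)} = - 3 L + L q^{2}$ ($P{\left(q,L \right)} = q q L + \left(- 4 L + L\right) = q^{2} L - 3 L = L q^{2} - 3 L = - 3 L + L q^{2}$)
$\left(-25 + 82\right) P{\left(U{\left(-1,-3 \right)},-3 \right)} = \left(-25 + 82\right) \left(- 3 \left(-3 + \left(-1 + 6 \left(-3\right)\right)^{2}\right)\right) = 57 \left(- 3 \left(-3 + \left(-1 - 18\right)^{2}\right)\right) = 57 \left(- 3 \left(-3 + \left(-19\right)^{2}\right)\right) = 57 \left(- 3 \left(-3 + 361\right)\right) = 57 \left(\left(-3\right) 358\right) = 57 \left(-1074\right) = -61218$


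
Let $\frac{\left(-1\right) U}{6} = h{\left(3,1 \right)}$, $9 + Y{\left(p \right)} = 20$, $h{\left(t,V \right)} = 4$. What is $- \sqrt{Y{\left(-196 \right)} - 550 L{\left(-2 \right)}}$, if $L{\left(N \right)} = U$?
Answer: $- \sqrt{13211} \approx -114.94$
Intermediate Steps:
$Y{\left(p \right)} = 11$ ($Y{\left(p \right)} = -9 + 20 = 11$)
$U = -24$ ($U = \left(-6\right) 4 = -24$)
$L{\left(N \right)} = -24$
$- \sqrt{Y{\left(-196 \right)} - 550 L{\left(-2 \right)}} = - \sqrt{11 - -13200} = - \sqrt{11 + 13200} = - \sqrt{13211}$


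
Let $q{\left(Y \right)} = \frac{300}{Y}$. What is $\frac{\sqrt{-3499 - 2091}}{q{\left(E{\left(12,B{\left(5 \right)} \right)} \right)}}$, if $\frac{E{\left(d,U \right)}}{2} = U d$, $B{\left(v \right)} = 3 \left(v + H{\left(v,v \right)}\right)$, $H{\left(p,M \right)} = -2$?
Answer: $\frac{18 i \sqrt{5590}}{25} \approx 53.832 i$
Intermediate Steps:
$B{\left(v \right)} = -6 + 3 v$ ($B{\left(v \right)} = 3 \left(v - 2\right) = 3 \left(-2 + v\right) = -6 + 3 v$)
$E{\left(d,U \right)} = 2 U d$
$\frac{\sqrt{-3499 - 2091}}{q{\left(E{\left(12,B{\left(5 \right)} \right)} \right)}} = \frac{\sqrt{-3499 - 2091}}{300 \frac{1}{2 \left(-6 + 3 \cdot 5\right) 12}} = \frac{\sqrt{-3499 + \left(-14611 + 12520\right)}}{300 \frac{1}{2 \left(-6 + 15\right) 12}} = \frac{\sqrt{-3499 - 2091}}{300 \frac{1}{2 \cdot 9 \cdot 12}} = \frac{\sqrt{-5590}}{300 \cdot \frac{1}{216}} = \frac{i \sqrt{5590}}{300 \cdot \frac{1}{216}} = \frac{i \sqrt{5590}}{\frac{25}{18}} = i \sqrt{5590} \cdot \frac{18}{25} = \frac{18 i \sqrt{5590}}{25}$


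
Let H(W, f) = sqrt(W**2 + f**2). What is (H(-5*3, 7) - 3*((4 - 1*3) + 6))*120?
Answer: -2520 + 120*sqrt(274) ≈ -533.65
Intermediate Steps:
(H(-5*3, 7) - 3*((4 - 1*3) + 6))*120 = (sqrt((-5*3)**2 + 7**2) - 3*((4 - 1*3) + 6))*120 = (sqrt((-15)**2 + 49) - 3*((4 - 3) + 6))*120 = (sqrt(225 + 49) - 3*(1 + 6))*120 = (sqrt(274) - 3*7)*120 = (sqrt(274) - 21)*120 = (-21 + sqrt(274))*120 = -2520 + 120*sqrt(274)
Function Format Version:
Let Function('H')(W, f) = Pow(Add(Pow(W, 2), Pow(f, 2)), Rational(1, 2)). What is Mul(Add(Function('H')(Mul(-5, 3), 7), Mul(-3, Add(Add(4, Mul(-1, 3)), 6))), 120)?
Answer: Add(-2520, Mul(120, Pow(274, Rational(1, 2)))) ≈ -533.65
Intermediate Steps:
Mul(Add(Function('H')(Mul(-5, 3), 7), Mul(-3, Add(Add(4, Mul(-1, 3)), 6))), 120) = Mul(Add(Pow(Add(Pow(Mul(-5, 3), 2), Pow(7, 2)), Rational(1, 2)), Mul(-3, Add(Add(4, Mul(-1, 3)), 6))), 120) = Mul(Add(Pow(Add(Pow(-15, 2), 49), Rational(1, 2)), Mul(-3, Add(Add(4, -3), 6))), 120) = Mul(Add(Pow(Add(225, 49), Rational(1, 2)), Mul(-3, Add(1, 6))), 120) = Mul(Add(Pow(274, Rational(1, 2)), Mul(-3, 7)), 120) = Mul(Add(Pow(274, Rational(1, 2)), -21), 120) = Mul(Add(-21, Pow(274, Rational(1, 2))), 120) = Add(-2520, Mul(120, Pow(274, Rational(1, 2))))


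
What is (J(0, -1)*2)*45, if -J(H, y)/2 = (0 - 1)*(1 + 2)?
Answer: 540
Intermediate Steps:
J(H, y) = 6 (J(H, y) = -2*(0 - 1)*(1 + 2) = -(-2)*3 = -2*(-3) = 6)
(J(0, -1)*2)*45 = (6*2)*45 = 12*45 = 540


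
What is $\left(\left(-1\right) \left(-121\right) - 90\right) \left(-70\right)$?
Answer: $-2170$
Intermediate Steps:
$\left(\left(-1\right) \left(-121\right) - 90\right) \left(-70\right) = \left(121 - 90\right) \left(-70\right) = 31 \left(-70\right) = -2170$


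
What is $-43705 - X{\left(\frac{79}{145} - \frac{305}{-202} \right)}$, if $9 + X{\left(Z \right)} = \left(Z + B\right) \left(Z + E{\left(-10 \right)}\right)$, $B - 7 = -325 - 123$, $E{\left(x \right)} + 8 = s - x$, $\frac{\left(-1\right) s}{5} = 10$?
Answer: $- \frac{54788723861659}{857904100} \approx -63863.0$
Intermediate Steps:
$s = -50$ ($s = \left(-5\right) 10 = -50$)
$E{\left(x \right)} = -58 - x$ ($E{\left(x \right)} = -8 - \left(50 + x\right) = -58 - x$)
$B = -441$ ($B = 7 - 448 = -441$)
$X{\left(Z \right)} = -9 + \left(-441 + Z\right) \left(-48 + Z\right)$ ($X{\left(Z \right)} = -9 + \left(Z - 441\right) \left(Z - 48\right) = -9 + \left(-441 + Z\right) \left(Z + \left(-58 + 10\right)\right) = -9 + \left(-441 + Z\right) \left(Z - 48\right) = -9 + \left(-441 + Z\right) \left(-48 + Z\right)$)
$-43705 - X{\left(\frac{79}{145} - \frac{305}{-202} \right)} = -43705 - \left(21159 + \left(\frac{79}{145} - \frac{305}{-202}\right)^{2} - 489 \left(\frac{79}{145} - \frac{305}{-202}\right)\right) = -43705 - \left(21159 + \left(79 \cdot \frac{1}{145} - - \frac{305}{202}\right)^{2} - 489 \left(79 \cdot \frac{1}{145} - - \frac{305}{202}\right)\right) = -43705 - \left(21159 + \left(\frac{79}{145} + \frac{305}{202}\right)^{2} - 489 \left(\frac{79}{145} + \frac{305}{202}\right)\right) = -43705 - \left(21159 + \left(\frac{60183}{29290}\right)^{2} - \frac{29429487}{29290}\right) = -43705 - \left(21159 + \frac{3621993489}{857904100} - \frac{29429487}{29290}\right) = -43705 - \frac{17294025171159}{857904100} = - \frac{54788723861659}{857904100}$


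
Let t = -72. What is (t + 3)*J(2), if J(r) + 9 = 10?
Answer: -69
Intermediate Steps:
J(r) = 1 (J(r) = -9 + 10 = 1)
(t + 3)*J(2) = (-72 + 3)*1 = -69*1 = -69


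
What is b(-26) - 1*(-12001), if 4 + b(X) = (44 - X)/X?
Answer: 155926/13 ≈ 11994.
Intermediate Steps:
b(X) = -4 + (44 - X)/X
b(-26) - 1*(-12001) = (-5 + 44/(-26)) - 1*(-12001) = (-5 + 44*(-1/26)) + 12001 = (-5 - 22/13) + 12001 = -87/13 + 12001 = 155926/13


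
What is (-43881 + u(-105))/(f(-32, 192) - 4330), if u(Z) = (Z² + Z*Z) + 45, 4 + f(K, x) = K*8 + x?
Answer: 3631/733 ≈ 4.9536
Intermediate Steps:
f(K, x) = -4 + x + 8*K (f(K, x) = -4 + (K*8 + x) = -4 + (8*K + x) = -4 + (x + 8*K) = -4 + x + 8*K)
u(Z) = 45 + 2*Z² (u(Z) = (Z² + Z²) + 45 = 2*Z² + 45 = 45 + 2*Z²)
(-43881 + u(-105))/(f(-32, 192) - 4330) = (-43881 + (45 + 2*(-105)²))/((-4 + 192 + 8*(-32)) - 4330) = (-43881 + (45 + 2*11025))/((-4 + 192 - 256) - 4330) = (-43881 + (45 + 22050))/(-68 - 4330) = (-43881 + 22095)/(-4398) = -21786*(-1/4398) = 3631/733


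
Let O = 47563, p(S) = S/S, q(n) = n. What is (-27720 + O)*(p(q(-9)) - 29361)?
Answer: -582590480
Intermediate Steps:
p(S) = 1
(-27720 + O)*(p(q(-9)) - 29361) = (-27720 + 47563)*(1 - 29361) = 19843*(-29360) = -582590480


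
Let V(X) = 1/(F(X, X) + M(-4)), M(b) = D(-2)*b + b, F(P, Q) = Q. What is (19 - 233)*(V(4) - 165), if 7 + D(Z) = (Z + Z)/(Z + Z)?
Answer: 423613/12 ≈ 35301.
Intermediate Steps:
D(Z) = -6 (D(Z) = -7 + (Z + Z)/(Z + Z) = -7 + (2*Z)/((2*Z)) = -7 + (2*Z)*(1/(2*Z)) = -7 + 1 = -6)
M(b) = -5*b (M(b) = -6*b + b = -5*b)
V(X) = 1/(20 + X) (V(X) = 1/(X - 5*(-4)) = 1/(X + 20) = 1/(20 + X))
(19 - 233)*(V(4) - 165) = (19 - 233)*(1/(20 + 4) - 165) = -214*(1/24 - 165) = -214*(-3959/24) = 423613/12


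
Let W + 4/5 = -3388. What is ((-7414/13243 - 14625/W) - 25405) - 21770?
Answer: -3528242265347/74796464 ≈ -47171.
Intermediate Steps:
W = -16944/5 (W = -⅘ - 3388 = -16944/5 ≈ -3388.8)
((-7414/13243 - 14625/W) - 25405) - 21770 = ((-7414/13243 - 14625/(-16944/5)) - 25405) - 21770 = ((-7414*1/13243 - 14625*(-5/16944)) - 25405) - 21770 = ((-7414/13243 + 24375/5648) - 25405) - 21770 = (280923853/74796464 - 25405) - 21770 = -1899923244067/74796464 - 21770 = -3528242265347/74796464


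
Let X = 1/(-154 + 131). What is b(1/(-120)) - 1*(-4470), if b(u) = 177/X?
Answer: 399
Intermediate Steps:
X = -1/23 (X = 1/(-23) = -1/23 ≈ -0.043478)
b(u) = -4071 (b(u) = 177/(-1/23) = 177*(-23) = -4071)
b(1/(-120)) - 1*(-4470) = -4071 - 1*(-4470) = -4071 + 4470 = 399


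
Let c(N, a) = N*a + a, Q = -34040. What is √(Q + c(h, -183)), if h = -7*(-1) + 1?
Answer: I*√35687 ≈ 188.91*I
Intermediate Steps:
h = 8 (h = 7 + 1 = 8)
c(N, a) = a + N*a
√(Q + c(h, -183)) = √(-34040 - 183*(1 + 8)) = √(-34040 - 183*9) = √(-34040 - 1647) = √(-35687) = I*√35687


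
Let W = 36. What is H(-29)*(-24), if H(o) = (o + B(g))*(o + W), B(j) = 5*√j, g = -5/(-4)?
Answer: 4872 - 420*√5 ≈ 3932.9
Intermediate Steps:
g = 5/4 (g = -5*(-¼) = 5/4 ≈ 1.2500)
H(o) = (36 + o)*(o + 5*√5/2) (H(o) = (o + 5*√(5/4))*(o + 36) = (o + 5*(√5/2))*(36 + o) = (o + 5*√5/2)*(36 + o) = (36 + o)*(o + 5*√5/2))
H(-29)*(-24) = ((-29)² + 36*(-29) + 90*√5 + (5/2)*(-29)*√5)*(-24) = (841 - 1044 + 90*√5 - 145*√5/2)*(-24) = (-203 + 35*√5/2)*(-24) = 4872 - 420*√5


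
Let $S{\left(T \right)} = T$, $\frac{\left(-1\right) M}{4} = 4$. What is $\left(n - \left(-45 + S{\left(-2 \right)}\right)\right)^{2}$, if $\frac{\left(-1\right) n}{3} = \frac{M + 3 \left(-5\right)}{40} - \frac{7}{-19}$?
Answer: $\frac{1343002609}{577600} \approx 2325.1$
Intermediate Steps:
$M = -16$ ($M = \left(-4\right) 4 = -16$)
$n = \frac{927}{760}$ ($n = - 3 \left(\frac{-16 + 3 \left(-5\right)}{40} - \frac{7}{-19}\right) = - 3 \left(\left(-16 - 15\right) \frac{1}{40} - - \frac{7}{19}\right) = - 3 \left(\left(-31\right) \frac{1}{40} + \frac{7}{19}\right) = - 3 \left(- \frac{31}{40} + \frac{7}{19}\right) = \left(-3\right) \left(- \frac{309}{760}\right) = \frac{927}{760} \approx 1.2197$)
$\left(n - \left(-45 + S{\left(-2 \right)}\right)\right)^{2} = \left(\frac{927}{760} + \left(45 - -2\right)\right)^{2} = \left(\frac{927}{760} + \left(45 + 2\right)\right)^{2} = \left(\frac{927}{760} + 47\right)^{2} = \left(\frac{36647}{760}\right)^{2} = \frac{1343002609}{577600}$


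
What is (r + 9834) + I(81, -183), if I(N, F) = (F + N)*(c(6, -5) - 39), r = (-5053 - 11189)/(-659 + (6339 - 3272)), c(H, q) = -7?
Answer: 17481183/1204 ≈ 14519.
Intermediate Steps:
r = -8121/1204 (r = -16242/(-659 + 3067) = -16242/2408 = -16242*1/2408 = -8121/1204 ≈ -6.7450)
I(N, F) = -46*F - 46*N (I(N, F) = (F + N)*(-7 - 39) = (F + N)*(-46) = -46*F - 46*N)
(r + 9834) + I(81, -183) = (-8121/1204 + 9834) + (-46*(-183) - 46*81) = 11832015/1204 + (8418 - 3726) = 11832015/1204 + 4692 = 17481183/1204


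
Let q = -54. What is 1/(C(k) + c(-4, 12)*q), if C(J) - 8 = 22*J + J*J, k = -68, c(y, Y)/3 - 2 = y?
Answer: 1/3460 ≈ 0.00028902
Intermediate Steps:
c(y, Y) = 6 + 3*y
C(J) = 8 + J² + 22*J (C(J) = 8 + (22*J + J*J) = 8 + (22*J + J²) = 8 + (J² + 22*J) = 8 + J² + 22*J)
1/(C(k) + c(-4, 12)*q) = 1/((8 + (-68)² + 22*(-68)) + (6 + 3*(-4))*(-54)) = 1/((8 + 4624 - 1496) + (6 - 12)*(-54)) = 1/(3136 - 6*(-54)) = 1/(3136 + 324) = 1/3460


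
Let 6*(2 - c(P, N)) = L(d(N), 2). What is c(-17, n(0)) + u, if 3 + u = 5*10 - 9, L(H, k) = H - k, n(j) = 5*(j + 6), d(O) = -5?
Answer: 247/6 ≈ 41.167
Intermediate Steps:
n(j) = 30 + 5*j (n(j) = 5*(6 + j) = 30 + 5*j)
c(P, N) = 19/6 (c(P, N) = 2 - (-5 - 1*2)/6 = 2 - (-5 - 2)/6 = 2 - 1/6*(-7) = 2 + 7/6 = 19/6)
u = 38 (u = -3 + (5*10 - 9) = -3 + (50 - 9) = -3 + 41 = 38)
c(-17, n(0)) + u = 19/6 + 38 = 247/6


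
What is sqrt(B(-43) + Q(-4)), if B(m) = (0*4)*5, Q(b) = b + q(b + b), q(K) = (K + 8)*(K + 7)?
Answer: 2*I ≈ 2.0*I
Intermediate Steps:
q(K) = (7 + K)*(8 + K) (q(K) = (8 + K)*(7 + K) = (7 + K)*(8 + K))
Q(b) = 56 + 4*b**2 + 31*b (Q(b) = b + (56 + (b + b)**2 + 15*(b + b)) = b + (56 + (2*b)**2 + 15*(2*b)) = b + (56 + 4*b**2 + 30*b) = 56 + 4*b**2 + 31*b)
B(m) = 0 (B(m) = 0*5 = 0)
sqrt(B(-43) + Q(-4)) = sqrt(0 + (56 + 4*(-4)**2 + 31*(-4))) = sqrt(0 + (56 + 4*16 - 124)) = sqrt(0 + (56 + 64 - 124)) = sqrt(0 - 4) = sqrt(-4) = 2*I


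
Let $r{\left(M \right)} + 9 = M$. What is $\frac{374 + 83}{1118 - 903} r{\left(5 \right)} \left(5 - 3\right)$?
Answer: $- \frac{3656}{215} \approx -17.005$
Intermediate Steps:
$r{\left(M \right)} = -9 + M$
$\frac{374 + 83}{1118 - 903} r{\left(5 \right)} \left(5 - 3\right) = \frac{374 + 83}{1118 - 903} \left(-9 + 5\right) \left(5 - 3\right) = \frac{457}{215} \left(\left(-4\right) 2\right) = 457 \cdot \frac{1}{215} \left(-8\right) = \frac{457}{215} \left(-8\right) = - \frac{3656}{215}$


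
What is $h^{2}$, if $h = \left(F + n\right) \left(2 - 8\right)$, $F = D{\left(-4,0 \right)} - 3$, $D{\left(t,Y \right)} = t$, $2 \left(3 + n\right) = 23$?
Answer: $81$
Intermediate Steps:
$n = \frac{17}{2}$ ($n = -3 + \frac{1}{2} \cdot 23 = -3 + \frac{23}{2} = \frac{17}{2} \approx 8.5$)
$F = -7$ ($F = -4 - 3 = -7$)
$h = -9$ ($h = \left(-7 + \frac{17}{2}\right) \left(2 - 8\right) = \frac{3}{2} \left(-6\right) = -9$)
$h^{2} = \left(-9\right)^{2} = 81$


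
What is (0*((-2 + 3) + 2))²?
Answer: 0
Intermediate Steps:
(0*((-2 + 3) + 2))² = (0*(1 + 2))² = (0*3)² = 0² = 0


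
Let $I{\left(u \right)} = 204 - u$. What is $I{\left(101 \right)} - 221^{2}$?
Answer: $-48738$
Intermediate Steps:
$I{\left(101 \right)} - 221^{2} = \left(204 - 101\right) - 221^{2} = \left(204 - 101\right) - 48841 = 103 - 48841 = -48738$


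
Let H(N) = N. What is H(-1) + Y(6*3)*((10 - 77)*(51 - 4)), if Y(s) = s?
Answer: -56683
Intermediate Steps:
H(-1) + Y(6*3)*((10 - 77)*(51 - 4)) = -1 + (6*3)*((10 - 77)*(51 - 4)) = -1 + 18*(-67*47) = -1 + 18*(-3149) = -1 - 56682 = -56683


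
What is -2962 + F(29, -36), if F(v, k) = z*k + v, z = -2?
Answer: -2861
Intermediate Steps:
F(v, k) = v - 2*k (F(v, k) = -2*k + v = v - 2*k)
-2962 + F(29, -36) = -2962 + (29 - 2*(-36)) = -2962 + (29 + 72) = -2962 + 101 = -2861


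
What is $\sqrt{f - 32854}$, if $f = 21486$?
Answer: $14 i \sqrt{58} \approx 106.62 i$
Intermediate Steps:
$\sqrt{f - 32854} = \sqrt{21486 - 32854} = \sqrt{-11368} = 14 i \sqrt{58}$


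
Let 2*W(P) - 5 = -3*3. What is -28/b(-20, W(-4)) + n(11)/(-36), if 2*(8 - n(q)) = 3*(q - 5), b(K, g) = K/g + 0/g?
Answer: -499/180 ≈ -2.7722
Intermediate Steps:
W(P) = -2 (W(P) = 5/2 + (-3*3)/2 = 5/2 + (½)*(-9) = 5/2 - 9/2 = -2)
b(K, g) = K/g (b(K, g) = K/g + 0 = K/g)
n(q) = 31/2 - 3*q/2 (n(q) = 8 - 3*(q - 5)/2 = 8 - 3*(-5 + q)/2 = 8 - (-15 + 3*q)/2 = 8 + (15/2 - 3*q/2) = 31/2 - 3*q/2)
-28/b(-20, W(-4)) + n(11)/(-36) = -28/((-20/(-2))) + (31/2 - 3/2*11)/(-36) = -28/((-20*(-½))) + (31/2 - 33/2)*(-1/36) = -28/10 - 1*(-1/36) = -28*⅒ + 1/36 = -14/5 + 1/36 = -499/180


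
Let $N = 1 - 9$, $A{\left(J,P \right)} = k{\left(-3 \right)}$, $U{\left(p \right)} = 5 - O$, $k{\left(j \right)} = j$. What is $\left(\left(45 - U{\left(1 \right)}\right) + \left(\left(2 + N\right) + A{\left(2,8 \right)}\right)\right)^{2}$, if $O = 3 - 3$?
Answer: $961$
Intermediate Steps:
$O = 0$ ($O = 3 - 3 = 0$)
$U{\left(p \right)} = 5$ ($U{\left(p \right)} = 5 - 0 = 5 + 0 = 5$)
$A{\left(J,P \right)} = -3$
$N = -8$
$\left(\left(45 - U{\left(1 \right)}\right) + \left(\left(2 + N\right) + A{\left(2,8 \right)}\right)\right)^{2} = \left(\left(45 - 5\right) + \left(\left(2 - 8\right) - 3\right)\right)^{2} = \left(\left(45 - 5\right) - 9\right)^{2} = \left(40 - 9\right)^{2} = 31^{2} = 961$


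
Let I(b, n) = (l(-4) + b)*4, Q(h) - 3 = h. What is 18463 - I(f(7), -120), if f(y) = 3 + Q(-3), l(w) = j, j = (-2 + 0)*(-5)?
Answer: 18411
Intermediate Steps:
Q(h) = 3 + h
j = 10 (j = -2*(-5) = 10)
l(w) = 10
f(y) = 3 (f(y) = 3 + (3 - 3) = 3 + 0 = 3)
I(b, n) = 40 + 4*b (I(b, n) = (10 + b)*4 = 40 + 4*b)
18463 - I(f(7), -120) = 18463 - (40 + 4*3) = 18463 - (40 + 12) = 18463 - 1*52 = 18463 - 52 = 18411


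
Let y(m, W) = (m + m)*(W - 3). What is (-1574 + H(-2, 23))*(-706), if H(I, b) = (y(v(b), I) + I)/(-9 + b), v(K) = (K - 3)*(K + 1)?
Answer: 1353402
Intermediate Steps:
v(K) = (1 + K)*(-3 + K) (v(K) = (-3 + K)*(1 + K) = (1 + K)*(-3 + K))
y(m, W) = 2*m*(-3 + W) (y(m, W) = (2*m)*(-3 + W) = 2*m*(-3 + W))
H(I, b) = (I + 2*(-3 + I)*(-3 + b² - 2*b))/(-9 + b) (H(I, b) = (2*(-3 + b² - 2*b)*(-3 + I) + I)/(-9 + b) = (2*(-3 + I)*(-3 + b² - 2*b) + I)/(-9 + b) = (I + 2*(-3 + I)*(-3 + b² - 2*b))/(-9 + b))
(-1574 + H(-2, 23))*(-706) = (-1574 + (-2 - 2*(-3 - 2)*(3 - 1*23² + 2*23))/(-9 + 23))*(-706) = (-1574 + (-2 - 2*(-5)*(3 - 1*529 + 46))/14)*(-706) = (-1574 + (-2 - 2*(-5)*(3 - 529 + 46))/14)*(-706) = (-1574 + (-2 - 2*(-5)*(-480))/14)*(-706) = (-1574 + (-2 - 4800)/14)*(-706) = (-1574 + (1/14)*(-4802))*(-706) = (-1574 - 343)*(-706) = -1917*(-706) = 1353402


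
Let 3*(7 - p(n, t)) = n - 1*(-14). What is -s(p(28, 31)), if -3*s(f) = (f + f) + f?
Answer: -7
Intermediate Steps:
p(n, t) = 7/3 - n/3 (p(n, t) = 7 - (n - 1*(-14))/3 = 7 - (n + 14)/3 = 7 - (14 + n)/3 = 7 + (-14/3 - n/3) = 7/3 - n/3)
s(f) = -f (s(f) = -((f + f) + f)/3 = -(2*f + f)/3 = -f)
-s(p(28, 31)) = -(-1)*(7/3 - ⅓*28) = -(-1)*(7/3 - 28/3) = -(-1)*(-7) = -1*7 = -7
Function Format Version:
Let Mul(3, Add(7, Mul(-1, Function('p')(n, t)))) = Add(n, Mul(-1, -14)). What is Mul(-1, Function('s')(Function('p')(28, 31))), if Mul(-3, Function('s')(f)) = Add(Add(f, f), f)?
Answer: -7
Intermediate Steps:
Function('p')(n, t) = Add(Rational(7, 3), Mul(Rational(-1, 3), n)) (Function('p')(n, t) = Add(7, Mul(Rational(-1, 3), Add(n, Mul(-1, -14)))) = Add(7, Mul(Rational(-1, 3), Add(n, 14))) = Add(7, Mul(Rational(-1, 3), Add(14, n))) = Add(7, Add(Rational(-14, 3), Mul(Rational(-1, 3), n))) = Add(Rational(7, 3), Mul(Rational(-1, 3), n)))
Function('s')(f) = Mul(-1, f) (Function('s')(f) = Mul(Rational(-1, 3), Add(Add(f, f), f)) = Mul(Rational(-1, 3), Add(Mul(2, f), f)) = Mul(Rational(-1, 3), Mul(3, f)) = Mul(-1, f))
Mul(-1, Function('s')(Function('p')(28, 31))) = Mul(-1, Mul(-1, Add(Rational(7, 3), Mul(Rational(-1, 3), 28)))) = Mul(-1, Mul(-1, Add(Rational(7, 3), Rational(-28, 3)))) = Mul(-1, Mul(-1, -7)) = Mul(-1, 7) = -7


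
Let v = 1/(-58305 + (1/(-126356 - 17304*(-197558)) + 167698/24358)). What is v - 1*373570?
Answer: -7527809505685203141820690/20151001165349328701 ≈ -3.7357e+5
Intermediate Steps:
v = -345654418988120/20151001165349328701 (v = 1/(-58305 + (-1/197558/(-143660) + 167698*(1/24358))) = 1/(-58305 + (-1/143660*(-1/197558) + 83849/12179)) = 1/(-58305 + (1/28381182280 + 83849/12179)) = 1/(-58305 + 2379733753007899/345654418988120) = 1/(-20151001165349328701/345654418988120) = -345654418988120/20151001165349328701 ≈ -1.7153e-5)
v - 1*373570 = -345654418988120/20151001165349328701 - 1*373570 = -345654418988120/20151001165349328701 - 373570 = -7527809505685203141820690/20151001165349328701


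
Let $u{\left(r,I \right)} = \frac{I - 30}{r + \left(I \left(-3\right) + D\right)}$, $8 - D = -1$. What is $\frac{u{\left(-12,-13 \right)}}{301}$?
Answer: $- \frac{1}{252} \approx -0.0039683$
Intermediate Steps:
$D = 9$ ($D = 8 - -1 = 8 + 1 = 9$)
$u{\left(r,I \right)} = \frac{-30 + I}{9 + r - 3 I}$ ($u{\left(r,I \right)} = \frac{I - 30}{r + \left(I \left(-3\right) + 9\right)} = \frac{-30 + I}{r - \left(-9 + 3 I\right)} = \frac{-30 + I}{9 + r - 3 I}$)
$\frac{u{\left(-12,-13 \right)}}{301} = \frac{\frac{1}{9 - 12 - -39} \left(-30 - 13\right)}{301} = \frac{1}{9 - 12 + 39} \left(-43\right) \frac{1}{301} = \frac{1}{36} \left(-43\right) \frac{1}{301} = \left(- \frac{43}{36}\right) \frac{1}{301} = - \frac{1}{252}$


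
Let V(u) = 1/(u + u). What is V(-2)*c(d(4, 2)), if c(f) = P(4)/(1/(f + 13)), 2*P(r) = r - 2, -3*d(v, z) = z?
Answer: -37/12 ≈ -3.0833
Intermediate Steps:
d(v, z) = -z/3
P(r) = -1 + r/2 (P(r) = (r - 2)/2 = (-2 + r)/2 = -1 + r/2)
V(u) = 1/(2*u)
c(f) = 13 + f (c(f) = (-1 + (½)*4)/(1/(f + 13)) = (-1 + 2)/(1/(13 + f)) = 1*(13 + f) = 13 + f)
V(-2)*c(d(4, 2)) = ((½)/(-2))*(13 - ⅓*2) = ((½)*(-½))*(13 - ⅔) = -¼*37/3 = -37/12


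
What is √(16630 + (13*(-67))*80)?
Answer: 5*I*√2122 ≈ 230.33*I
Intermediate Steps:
√(16630 + (13*(-67))*80) = √(16630 - 871*80) = √(16630 - 69680) = √(-53050) = 5*I*√2122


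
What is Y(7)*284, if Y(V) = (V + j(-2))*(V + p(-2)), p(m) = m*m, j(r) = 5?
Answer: 37488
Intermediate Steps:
p(m) = m²
Y(V) = (4 + V)*(5 + V) (Y(V) = (V + 5)*(V + (-2)²) = (5 + V)*(V + 4) = (5 + V)*(4 + V) = (4 + V)*(5 + V))
Y(7)*284 = (20 + 7² + 9*7)*284 = (20 + 49 + 63)*284 = 132*284 = 37488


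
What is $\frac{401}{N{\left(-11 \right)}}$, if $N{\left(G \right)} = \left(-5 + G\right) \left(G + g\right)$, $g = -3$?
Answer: $\frac{401}{224} \approx 1.7902$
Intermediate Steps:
$N{\left(G \right)} = \left(-5 + G\right) \left(-3 + G\right)$ ($N{\left(G \right)} = \left(-5 + G\right) \left(G - 3\right) = \left(-5 + G\right) \left(-3 + G\right)$)
$\frac{401}{N{\left(-11 \right)}} = \frac{401}{15 + \left(-11\right)^{2} - -88} = \frac{401}{15 + 121 + 88} = \frac{401}{224}$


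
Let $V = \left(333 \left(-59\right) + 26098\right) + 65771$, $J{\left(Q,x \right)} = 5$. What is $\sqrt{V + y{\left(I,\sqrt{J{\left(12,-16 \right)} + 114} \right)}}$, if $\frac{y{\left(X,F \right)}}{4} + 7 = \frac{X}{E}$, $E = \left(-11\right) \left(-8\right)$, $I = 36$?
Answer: $\frac{2 \sqrt{2183918}}{11} \approx 268.69$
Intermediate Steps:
$V = 72222$ ($V = \left(-19647 + 26098\right) + 65771 = 6451 + 65771 = 72222$)
$E = 88$
$y{\left(X,F \right)} = -28 + \frac{X}{22}$ ($y{\left(X,F \right)} = -28 + 4 \frac{X}{88} = -28 + \frac{X}{22}$)
$\sqrt{V + y{\left(I,\sqrt{J{\left(12,-16 \right)} + 114} \right)}} = \sqrt{72222 + \left(-28 + \frac{1}{22} \cdot 36\right)} = \sqrt{72222 + \left(-28 + \frac{18}{11}\right)} = \sqrt{72222 - \frac{290}{11}} = \sqrt{\frac{794152}{11}} = \frac{2 \sqrt{2183918}}{11}$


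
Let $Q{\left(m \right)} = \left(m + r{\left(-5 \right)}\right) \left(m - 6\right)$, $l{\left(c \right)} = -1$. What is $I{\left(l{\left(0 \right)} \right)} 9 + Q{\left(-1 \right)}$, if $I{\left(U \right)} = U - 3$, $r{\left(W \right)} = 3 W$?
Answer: $76$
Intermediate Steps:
$Q{\left(m \right)} = \left(-15 + m\right) \left(-6 + m\right)$ ($Q{\left(m \right)} = \left(m + 3 \left(-5\right)\right) \left(m - 6\right) = \left(m - 15\right) \left(-6 + m\right) = \left(-15 + m\right) \left(-6 + m\right)$)
$I{\left(U \right)} = -3 + U$
$I{\left(l{\left(0 \right)} \right)} 9 + Q{\left(-1 \right)} = \left(-3 - 1\right) 9 + \left(90 + \left(-1\right)^{2} - -21\right) = \left(-4\right) 9 + \left(90 + 1 + 21\right) = -36 + 112 = 76$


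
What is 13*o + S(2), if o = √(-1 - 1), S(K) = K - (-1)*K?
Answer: 4 + 13*I*√2 ≈ 4.0 + 18.385*I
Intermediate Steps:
S(K) = 2*K (S(K) = K + K = 2*K)
o = I*√2 (o = √(-2) = I*√2 ≈ 1.4142*I)
13*o + S(2) = 13*(I*√2) + 2*2 = 13*I*√2 + 4 = 4 + 13*I*√2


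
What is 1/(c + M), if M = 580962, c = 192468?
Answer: 1/773430 ≈ 1.2929e-6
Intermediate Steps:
1/(c + M) = 1/(192468 + 580962) = 1/773430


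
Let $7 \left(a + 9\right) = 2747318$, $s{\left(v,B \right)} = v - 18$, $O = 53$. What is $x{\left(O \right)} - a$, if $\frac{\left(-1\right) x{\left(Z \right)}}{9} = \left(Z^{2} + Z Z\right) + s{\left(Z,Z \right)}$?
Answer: $-443342$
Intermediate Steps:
$s{\left(v,B \right)} = -18 + v$
$a = 392465$ ($a = -9 + \frac{1}{7} \cdot 2747318 = -9 + 392474 = 392465$)
$x{\left(Z \right)} = 162 - 18 Z^{2} - 9 Z$ ($x{\left(Z \right)} = - 9 \left(\left(Z^{2} + Z Z\right) + \left(-18 + Z\right)\right) = - 9 \left(\left(Z^{2} + Z^{2}\right) + \left(-18 + Z\right)\right) = - 9 \left(2 Z^{2} + \left(-18 + Z\right)\right) = - 9 \left(-18 + Z + 2 Z^{2}\right) = 162 - 18 Z^{2} - 9 Z$)
$x{\left(O \right)} - a = \left(162 - 18 \cdot 53^{2} - 477\right) - 392465 = \left(162 - 50562 - 477\right) - 392465 = -50877 - 392465 = -443342$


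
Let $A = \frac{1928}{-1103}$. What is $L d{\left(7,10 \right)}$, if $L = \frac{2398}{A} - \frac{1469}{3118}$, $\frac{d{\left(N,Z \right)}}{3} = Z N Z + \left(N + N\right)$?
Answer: $- \frac{2208917023551}{751438} \approx -2.9396 \cdot 10^{6}$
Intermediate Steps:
$A = - \frac{1928}{1103}$ ($A = 1928 \left(- \frac{1}{1103}\right) = - \frac{1928}{1103} \approx -1.748$)
$d{\left(N,Z \right)} = 6 N + 3 N Z^{2}$ ($d{\left(N,Z \right)} = 3 \left(Z N Z + \left(N + N\right)\right) = 3 \left(N Z Z + 2 N\right) = 3 \left(N Z^{2} + 2 N\right) = 3 \left(2 N + N Z^{2}\right) = 6 N + 3 N Z^{2}$)
$L = - \frac{2062480881}{1502876}$ ($L = \frac{2398}{- \frac{1928}{1103}} - \frac{1469}{3118} = 2398 \left(- \frac{1103}{1928}\right) - \frac{1469}{3118} = - \frac{1322497}{964} - \frac{1469}{3118} = - \frac{2062480881}{1502876} \approx -1372.4$)
$L d{\left(7,10 \right)} = - \frac{2062480881 \cdot 3 \cdot 7 \left(2 + 10^{2}\right)}{1502876} = - \frac{2062480881 \cdot 3 \cdot 7 \left(2 + 100\right)}{1502876} = - \frac{2062480881 \cdot 3 \cdot 7 \cdot 102}{1502876} = \left(- \frac{2062480881}{1502876}\right) 2142 = - \frac{2208917023551}{751438}$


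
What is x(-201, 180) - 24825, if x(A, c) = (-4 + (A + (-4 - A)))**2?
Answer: -24761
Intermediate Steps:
x(A, c) = 64 (x(A, c) = (-4 - 4)**2 = (-8)**2 = 64)
x(-201, 180) - 24825 = 64 - 24825 = -24761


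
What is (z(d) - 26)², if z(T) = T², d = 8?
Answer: 1444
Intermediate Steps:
(z(d) - 26)² = (8² - 26)² = (64 - 26)² = 38² = 1444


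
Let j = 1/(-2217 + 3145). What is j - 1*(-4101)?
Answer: 3805729/928 ≈ 4101.0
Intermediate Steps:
j = 1/928 ≈ 0.0010776
j - 1*(-4101) = 1/928 - 1*(-4101) = 1/928 + 4101 = 3805729/928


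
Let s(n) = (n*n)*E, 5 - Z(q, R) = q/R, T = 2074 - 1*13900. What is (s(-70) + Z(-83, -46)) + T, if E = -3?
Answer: -1220049/46 ≈ -26523.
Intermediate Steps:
T = -11826 (T = 2074 - 13900 = -11826)
Z(q, R) = 5 - q/R
s(n) = -3*n**2 (s(n) = (n*n)*(-3) = n**2*(-3) = -3*n**2)
(s(-70) + Z(-83, -46)) + T = (-3*(-70)**2 + (5 - 1*(-83)/(-46))) - 11826 = (-3*4900 + (5 - 1*(-83)*(-1/46))) - 11826 = (-14700 + (5 - 83/46)) - 11826 = (-14700 + 147/46) - 11826 = -676053/46 - 11826 = -1220049/46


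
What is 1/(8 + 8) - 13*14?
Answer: -2911/16 ≈ -181.94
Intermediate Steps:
1/(8 + 8) - 13*14 = 1/16 - 182 = -2911/16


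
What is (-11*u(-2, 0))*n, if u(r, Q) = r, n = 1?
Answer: 22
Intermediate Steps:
(-11*u(-2, 0))*n = -11*(-2)*1 = 22*1 = 22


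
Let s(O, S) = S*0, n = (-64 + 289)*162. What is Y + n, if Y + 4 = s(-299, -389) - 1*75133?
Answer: -38687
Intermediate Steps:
n = 36450 (n = 225*162 = 36450)
s(O, S) = 0
Y = -75137 (Y = -4 + (0 - 1*75133) = -4 + (0 - 75133) = -4 - 75133 = -75137)
Y + n = -75137 + 36450 = -38687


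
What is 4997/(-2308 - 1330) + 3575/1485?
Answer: 101551/98226 ≈ 1.0338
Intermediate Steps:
4997/(-2308 - 1330) + 3575/1485 = 4997/(-3638) + 3575*(1/1485) = 4997*(-1/3638) + 65/27 = -4997/3638 + 65/27 = 101551/98226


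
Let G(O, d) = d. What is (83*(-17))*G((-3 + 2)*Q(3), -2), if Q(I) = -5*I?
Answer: 2822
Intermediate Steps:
(83*(-17))*G((-3 + 2)*Q(3), -2) = (83*(-17))*(-2) = -1411*(-2) = 2822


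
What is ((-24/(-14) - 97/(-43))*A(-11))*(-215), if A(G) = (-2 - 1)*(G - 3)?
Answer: -35850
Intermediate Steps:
A(G) = 9 - 3*G (A(G) = -3*(-3 + G) = 9 - 3*G)
((-24/(-14) - 97/(-43))*A(-11))*(-215) = ((-24/(-14) - 97/(-43))*(9 - 3*(-11)))*(-215) = ((-24*(-1/14) - 97*(-1/43))*(9 + 33))*(-215) = ((12/7 + 97/43)*42)*(-215) = ((1195/301)*42)*(-215) = (7170/43)*(-215) = -35850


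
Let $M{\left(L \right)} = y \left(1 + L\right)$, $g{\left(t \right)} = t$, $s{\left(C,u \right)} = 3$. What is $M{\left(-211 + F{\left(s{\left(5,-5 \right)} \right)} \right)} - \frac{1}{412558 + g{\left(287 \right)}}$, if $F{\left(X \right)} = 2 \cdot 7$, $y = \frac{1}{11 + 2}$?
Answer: $- \frac{80917633}{5366985} \approx -15.077$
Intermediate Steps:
$y = \frac{1}{13} \approx 0.076923$
$F{\left(X \right)} = 14$
$M{\left(L \right)} = \frac{1}{13} + \frac{L}{13}$ ($M{\left(L \right)} = \frac{1 + L}{13} = \frac{1}{13} + \frac{L}{13}$)
$M{\left(-211 + F{\left(s{\left(5,-5 \right)} \right)} \right)} - \frac{1}{412558 + g{\left(287 \right)}} = \left(\frac{1}{13} + \frac{-211 + 14}{13}\right) - \frac{1}{412558 + 287} = \left(\frac{1}{13} + \frac{1}{13} \left(-197\right)\right) - \frac{1}{412845} = \left(\frac{1}{13} - \frac{197}{13}\right) - \frac{1}{412845} = - \frac{196}{13} - \frac{1}{412845} = - \frac{80917633}{5366985}$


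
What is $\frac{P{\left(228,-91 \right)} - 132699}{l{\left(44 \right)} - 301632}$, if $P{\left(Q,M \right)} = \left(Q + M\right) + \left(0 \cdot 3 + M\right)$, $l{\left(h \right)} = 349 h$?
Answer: $\frac{132653}{286276} \approx 0.46337$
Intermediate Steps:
$P{\left(Q,M \right)} = Q + 2 M$ ($P{\left(Q,M \right)} = \left(M + Q\right) + \left(0 + M\right) = \left(M + Q\right) + M = Q + 2 M$)
$\frac{P{\left(228,-91 \right)} - 132699}{l{\left(44 \right)} - 301632} = \frac{\left(228 + 2 \left(-91\right)\right) - 132699}{349 \cdot 44 - 301632} = \frac{\left(228 - 182\right) - 132699}{15356 - 301632} = \frac{46 - 132699}{-286276} = \left(-132653\right) \left(- \frac{1}{286276}\right) = \frac{132653}{286276}$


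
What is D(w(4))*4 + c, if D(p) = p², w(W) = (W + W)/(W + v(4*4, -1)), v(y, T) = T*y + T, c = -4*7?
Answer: -4476/169 ≈ -26.485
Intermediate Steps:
c = -28
v(y, T) = T + T*y
w(W) = 2*W/(-17 + W) (w(W) = (W + W)/(W - (1 + 4*4)) = (2*W)/(W - (1 + 16)) = (2*W)/(W - 1*17) = (2*W)/(W - 17) = (2*W)/(-17 + W) = 2*W/(-17 + W))
D(w(4))*4 + c = (2*4/(-17 + 4))²*4 - 28 = (2*4/(-13))²*4 - 28 = (2*4*(-1/13))²*4 - 28 = (-8/13)²*4 - 28 = (64/169)*4 - 28 = 256/169 - 28 = -4476/169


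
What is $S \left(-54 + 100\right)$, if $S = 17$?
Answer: $782$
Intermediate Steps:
$S \left(-54 + 100\right) = 17 \left(-54 + 100\right) = 17 \cdot 46 = 782$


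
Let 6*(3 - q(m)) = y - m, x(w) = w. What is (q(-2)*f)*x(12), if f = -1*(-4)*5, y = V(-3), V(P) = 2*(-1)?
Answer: 720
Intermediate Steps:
V(P) = -2
y = -2
q(m) = 10/3 + m/6 (q(m) = 3 - (-2 - m)/6 = 3 + (⅓ + m/6) = 10/3 + m/6)
f = 20 (f = 4*5 = 20)
(q(-2)*f)*x(12) = ((10/3 + (⅙)*(-2))*20)*12 = ((10/3 - ⅓)*20)*12 = (3*20)*12 = 60*12 = 720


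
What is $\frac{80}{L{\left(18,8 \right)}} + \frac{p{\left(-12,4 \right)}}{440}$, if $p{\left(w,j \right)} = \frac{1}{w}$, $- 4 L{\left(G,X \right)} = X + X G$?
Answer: $- \frac{211219}{100320} \approx -2.1055$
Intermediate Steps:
$L{\left(G,X \right)} = - \frac{X}{4} - \frac{G X}{4}$ ($L{\left(G,X \right)} = - \frac{X + X G}{4} = - \frac{X + G X}{4} = - \frac{X}{4} - \frac{G X}{4}$)
$\frac{80}{L{\left(18,8 \right)}} + \frac{p{\left(-12,4 \right)}}{440} = \frac{80}{\left(- \frac{1}{4}\right) 8 \left(1 + 18\right)} + \frac{1}{\left(-12\right) 440} = \frac{80}{\left(- \frac{1}{4}\right) 8 \cdot 19} - \frac{1}{5280} = \frac{80}{-38} - \frac{1}{5280} = 80 \left(- \frac{1}{38}\right) - \frac{1}{5280} = - \frac{40}{19} - \frac{1}{5280} = - \frac{211219}{100320}$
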